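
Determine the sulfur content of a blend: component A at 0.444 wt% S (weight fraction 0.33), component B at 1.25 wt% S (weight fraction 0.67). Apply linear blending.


Linear sulfur blending: S_blend = x1*S1 + x2*S2
Contribution 1: 0.33 * 0.444 = 0.14652 wt%
Contribution 2: 0.67 * 1.25 = 0.8375 wt%
S_blend = 0.14652 + 0.8375 = 0.98402

0.98402 wt%


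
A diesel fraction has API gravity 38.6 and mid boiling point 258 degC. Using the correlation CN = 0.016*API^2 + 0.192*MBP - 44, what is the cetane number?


CN = 0.016 * 38.6^2 + 0.192 * 258 - 44
CN = 23.83936 + 49.536 - 44 = 29.37536

29.37536


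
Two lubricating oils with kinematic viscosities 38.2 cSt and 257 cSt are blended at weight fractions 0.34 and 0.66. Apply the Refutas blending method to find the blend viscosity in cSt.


Refutas method: VBN_i = 14.534*ln(ln(visc_i + 0.8)) + 10.975, blended linearly by mass fraction; since VBN is linear in VBI_i = ln(ln(visc_i + 0.8)) and the fractions sum to 1, blend VBI directly: visc = exp(exp(VBI_blend)) - 0.8
VBI_1 = ln(ln(38.2 + 0.8)) = 1.29844
VBI_2 = ln(ln(257 + 0.8)) = 1.71419
VBI_blend = 0.34 * 1.29844 + 0.66 * 1.71419 = 1.57284
visc_blend = exp(exp(1.57284)) - 0.8 = 123.2

123.2 cSt


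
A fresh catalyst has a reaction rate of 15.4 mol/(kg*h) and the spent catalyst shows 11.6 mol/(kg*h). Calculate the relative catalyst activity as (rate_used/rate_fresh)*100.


Activity (%) = (rate_used / rate_fresh) * 100
rate_used = 11.6, rate_fresh = 15.4
= (11.6 / 15.4) * 100
= 0.7532 * 100 = 75.32

75.32 %


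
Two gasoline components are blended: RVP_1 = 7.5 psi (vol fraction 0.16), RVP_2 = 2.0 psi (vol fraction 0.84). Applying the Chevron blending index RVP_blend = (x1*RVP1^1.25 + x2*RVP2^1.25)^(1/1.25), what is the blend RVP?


Chevron index: RVP_blend = (sum xi*RVPi^1.25)^(1/1.25)
RVP^1.25 terms: 0.16 * 7.5^1.25 + 0.84 * 2.0^1.25 = 3.98372
RVP_blend = 3.98372^(1/1.25) = 3.022

3.022 psi


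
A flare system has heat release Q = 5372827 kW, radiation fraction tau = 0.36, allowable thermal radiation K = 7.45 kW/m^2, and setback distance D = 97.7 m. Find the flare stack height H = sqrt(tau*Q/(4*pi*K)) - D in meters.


tau*Q/(4*pi*K) = 0.36 * 5372827 / (4 * pi * 7.45) = 20660.4
sqrt(20660.4) = 143.737
H = 143.737 - 97.7 = 46.04

46.04 m


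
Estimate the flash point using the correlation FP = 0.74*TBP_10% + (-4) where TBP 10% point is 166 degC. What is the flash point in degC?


FP = 0.74 * 166 + (-4) = 118.84

118.84 degC


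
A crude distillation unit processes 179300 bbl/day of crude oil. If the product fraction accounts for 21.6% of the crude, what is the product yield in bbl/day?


Crude throughput = 179300 bbl/day
Fraction yield = 21.6%
yield = throughput * fraction / 100
yield = 179300 * 21.6 / 100 = 38728.8

38728.8 bbl/day


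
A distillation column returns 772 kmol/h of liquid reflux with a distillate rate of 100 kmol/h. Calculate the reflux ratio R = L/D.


Reflux ratio definition: R = L / D (liquid returned / distillate withdrawn)
L = 772 kmol/h, D = 100 kmol/h
R = 772 / 100 = 7.720

7.720


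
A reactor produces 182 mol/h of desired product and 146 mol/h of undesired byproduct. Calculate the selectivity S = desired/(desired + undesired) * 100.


Selectivity = desired / (desired + undesired) * 100
Total products = 182 + 146 = 328 mol/h
S = 182 / 328 * 100
= 0.5549 * 100
= 55.49 %

55.49 %


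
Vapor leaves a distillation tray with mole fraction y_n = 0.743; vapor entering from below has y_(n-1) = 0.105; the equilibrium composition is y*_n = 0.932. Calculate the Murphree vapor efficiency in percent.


Murphree vapor efficiency: EMV = (y_n - y_(n-1)) / (y*_n - y_(n-1)) * 100
EMV = (0.743 - 0.105) / (0.932 - 0.105) * 100 = 0.638 / 0.827 * 100 = 77.15

77.15 %


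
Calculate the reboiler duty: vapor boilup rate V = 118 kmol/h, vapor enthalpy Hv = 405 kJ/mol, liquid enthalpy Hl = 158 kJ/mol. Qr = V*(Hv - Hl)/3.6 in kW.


Qr = 118 * (405 - 158) / 3.6 = 118 * 247 / 3.6 = 8096

8096 kW


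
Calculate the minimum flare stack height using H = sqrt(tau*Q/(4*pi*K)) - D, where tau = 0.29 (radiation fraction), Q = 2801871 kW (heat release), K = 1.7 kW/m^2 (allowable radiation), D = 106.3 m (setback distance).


tau*Q/(4*pi*K) = 0.29 * 2801871 / (4 * pi * 1.7) = 38035.3
sqrt(38035.3) = 195.026
H = 195.026 - 106.3 = 88.73

88.73 m


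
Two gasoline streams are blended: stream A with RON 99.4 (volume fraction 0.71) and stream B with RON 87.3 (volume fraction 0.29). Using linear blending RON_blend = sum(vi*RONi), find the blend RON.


Linear blending: RON_blend = sum(vi * RONi)
Contribution 1: 0.71 * 99.4 = 70.574
Contribution 2: 0.29 * 87.3 = 25.317
RON_blend = 70.574 + 25.317 = 95.891

95.891


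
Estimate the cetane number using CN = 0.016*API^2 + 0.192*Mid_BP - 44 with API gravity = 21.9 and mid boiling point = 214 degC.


CN = 0.016 * 21.9^2 + 0.192 * 214 - 44
CN = 7.67376 + 41.088 - 44 = 4.76176

4.76176


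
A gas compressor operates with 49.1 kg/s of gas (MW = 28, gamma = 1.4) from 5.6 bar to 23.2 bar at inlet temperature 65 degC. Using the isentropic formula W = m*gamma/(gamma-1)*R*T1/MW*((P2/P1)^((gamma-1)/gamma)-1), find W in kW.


Isentropic work: W = m*(gamma/(gamma-1))*(R*T1/MW)*((P2/P1)^((gamma-1)/gamma) - 1)
T1 = 65 + 273.15 = 338.15 K
Pressure ratio = 23.2 / 5.6 = 4.14286
Exponent = (1.4 - 1)/1.4 = 0.285714
(P2/P1)^exp - 1 = 4.14286^0.285714 - 1 = 0.500968
W = 49.1 * 1.4 / 0.4 * 8.314 * 338.15 / 28 * 0.500968 = 8644

8644 kW


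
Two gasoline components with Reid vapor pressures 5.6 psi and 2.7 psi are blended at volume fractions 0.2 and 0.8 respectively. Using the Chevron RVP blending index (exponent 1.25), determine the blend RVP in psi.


Chevron index: RVP_blend = (sum xi*RVPi^1.25)^(1/1.25)
RVP^1.25 terms: 0.2 * 5.6^1.25 + 0.8 * 2.7^1.25 = 4.49174
RVP_blend = 4.49174^(1/1.25) = 3.326

3.326 psi


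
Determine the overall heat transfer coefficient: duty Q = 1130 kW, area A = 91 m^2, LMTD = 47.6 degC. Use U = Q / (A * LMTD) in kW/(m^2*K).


From Q = U*A*LMTD, U = Q / (A * LMTD)
U = 1130 / (91 * 47.6) = 1130 / 4331.6 = 0.2609

0.2609 kW/(m^2*K)


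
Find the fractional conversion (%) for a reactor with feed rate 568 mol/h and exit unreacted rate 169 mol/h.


X = (F_in - F_out) / F_in * 100
Moles reacted = 568 - 169 = 399
X = 399 / 568 * 100
= 0.7025 * 100
= 70.25 %

70.25 %


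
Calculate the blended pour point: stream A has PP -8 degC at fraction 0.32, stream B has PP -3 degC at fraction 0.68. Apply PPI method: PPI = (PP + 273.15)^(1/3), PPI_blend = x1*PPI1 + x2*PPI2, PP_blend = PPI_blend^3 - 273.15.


PPI_1 = (-8 + 273.15)^(1/3) = 6.42437
PPI_2 = (-3 + 273.15)^(1/3) = 6.464501
PPI_blend = 0.32 * 6.42437 + 0.68 * 6.464501 = 6.451659
PP_blend = 6.451659^3 - 273.15 = 268.5432 - 273.15 = -4.61

-4.61 degC


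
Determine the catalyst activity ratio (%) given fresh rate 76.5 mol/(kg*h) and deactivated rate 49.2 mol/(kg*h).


Activity (%) = (rate_used / rate_fresh) * 100
rate_used = 49.2, rate_fresh = 76.5
= (49.2 / 76.5) * 100
= 0.6431 * 100 = 64.31

64.31 %


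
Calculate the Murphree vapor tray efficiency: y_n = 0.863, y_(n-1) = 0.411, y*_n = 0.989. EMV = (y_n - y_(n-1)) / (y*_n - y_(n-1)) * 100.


Murphree vapor efficiency: EMV = (y_n - y_(n-1)) / (y*_n - y_(n-1)) * 100
EMV = (0.863 - 0.411) / (0.989 - 0.411) * 100 = 0.452 / 0.578 * 100 = 78.20

78.20 %


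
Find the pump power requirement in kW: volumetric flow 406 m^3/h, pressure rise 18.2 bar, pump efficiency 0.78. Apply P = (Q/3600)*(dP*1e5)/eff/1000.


Q = 406 / 3600 = 0.112778 m^3/s
P = 0.112778 * (18.2 * 1e5) / 0.78 / 1000 = 263.1

263.1 kW


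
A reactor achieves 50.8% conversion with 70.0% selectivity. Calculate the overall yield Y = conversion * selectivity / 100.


Overall yield = conversion (%) * selectivity (%) / 100
Conversion = 50.8%, Selectivity = 70.0%
Y = 50.8 * 70.0 / 100
= 35.56 %

35.56 %


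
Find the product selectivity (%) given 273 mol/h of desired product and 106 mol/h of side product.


Selectivity = desired / (desired + undesired) * 100
Total products = 273 + 106 = 379 mol/h
S = 273 / 379 * 100
= 0.7203 * 100
= 72.03 %

72.03 %


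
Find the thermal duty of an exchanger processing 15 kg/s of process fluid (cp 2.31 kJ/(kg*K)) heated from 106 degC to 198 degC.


Q = m_dot * cp * delta_T
delta_T = 198 - 106 = 92 K
Q = 15 * 2.31 * 92
= 34.65 * 92
= 3187.8 kW

3187.8 kW


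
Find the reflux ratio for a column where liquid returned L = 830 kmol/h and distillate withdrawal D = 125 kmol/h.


Reflux ratio definition: R = L / D (liquid returned / distillate withdrawn)
L = 830 kmol/h, D = 125 kmol/h
R = 830 / 125 = 6.640

6.640


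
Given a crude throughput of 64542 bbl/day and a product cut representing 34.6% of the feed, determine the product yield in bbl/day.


Crude throughput = 64542 bbl/day
Fraction yield = 34.6%
yield = throughput * fraction / 100
yield = 64542 * 34.6 / 100 = 22331.532

22331.532 bbl/day


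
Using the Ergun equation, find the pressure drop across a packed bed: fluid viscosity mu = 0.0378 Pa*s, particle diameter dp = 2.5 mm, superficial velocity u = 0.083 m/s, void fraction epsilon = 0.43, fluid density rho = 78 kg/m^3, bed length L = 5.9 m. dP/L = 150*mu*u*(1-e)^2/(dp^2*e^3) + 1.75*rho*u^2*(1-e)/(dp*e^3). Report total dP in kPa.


dp = 2.5 mm = 0.0025 m
Viscous term = 150*0.0378*0.083*(1-0.43)^2 / (0.0025^2*0.43^3) = 307699
Inertial term = 1.75*78*0.083^2*(1-0.43) / (0.0025*0.43^3) = 2696.61
dP/L = 307699 + 2696.61 = 310396 Pa/m
dP = 310396 * 5.9 / 1000 = 1831 kPa

1831 kPa


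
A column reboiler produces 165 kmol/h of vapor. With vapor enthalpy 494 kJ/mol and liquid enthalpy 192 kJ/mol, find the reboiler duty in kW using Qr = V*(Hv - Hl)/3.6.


Qr = 165 * (494 - 192) / 3.6 = 165 * 302 / 3.6 = 13840

13840 kW


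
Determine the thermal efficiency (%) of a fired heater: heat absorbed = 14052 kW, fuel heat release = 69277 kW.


Furnace efficiency = Q_absorbed / Q_fuel * 100
= 14052 / 69277 * 100 = 20.28

20.28 %


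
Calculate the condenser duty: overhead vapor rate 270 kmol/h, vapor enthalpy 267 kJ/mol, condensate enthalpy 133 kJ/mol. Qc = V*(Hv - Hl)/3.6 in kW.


Qc = 270 * (267 - 133) / 3.6 = 270 * 134 / 3.6 = 10050

10050 kW


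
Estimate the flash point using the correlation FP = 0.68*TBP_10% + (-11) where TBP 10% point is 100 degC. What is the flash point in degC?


FP = 0.68 * 100 + (-11) = 57

57 degC


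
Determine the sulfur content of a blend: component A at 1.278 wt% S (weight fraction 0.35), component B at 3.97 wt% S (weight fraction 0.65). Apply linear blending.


Linear sulfur blending: S_blend = x1*S1 + x2*S2
Contribution 1: 0.35 * 1.278 = 0.4473 wt%
Contribution 2: 0.65 * 3.97 = 2.5805 wt%
S_blend = 0.4473 + 2.5805 = 3.0278

3.0278 wt%


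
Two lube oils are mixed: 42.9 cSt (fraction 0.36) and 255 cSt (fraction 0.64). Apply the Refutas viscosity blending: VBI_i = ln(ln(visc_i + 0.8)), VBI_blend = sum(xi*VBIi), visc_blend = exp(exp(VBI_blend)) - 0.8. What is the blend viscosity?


Refutas method: VBN_i = 14.534*ln(ln(visc_i + 0.8)) + 10.975, blended linearly by mass fraction; since VBN is linear in VBI_i = ln(ln(visc_i + 0.8)) and the fractions sum to 1, blend VBI directly: visc = exp(exp(VBI_blend)) - 0.8
VBI_1 = ln(ln(42.9 + 0.8)) = 1.32902
VBI_2 = ln(ln(255 + 0.8)) = 1.71279
VBI_blend = 0.36 * 1.32902 + 0.64 * 1.71279 = 1.57463
visc_blend = exp(exp(1.57463)) - 0.8 = 124.3

124.3 cSt


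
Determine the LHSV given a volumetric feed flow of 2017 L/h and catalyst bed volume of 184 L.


LHSV = volumetric feed rate / catalyst volume
= 2017 L/h / 184 L
= 10.96 h^-1

10.96 h^-1


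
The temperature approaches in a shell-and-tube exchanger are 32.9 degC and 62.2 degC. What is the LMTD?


LMTD = (dT1 - dT2) / ln(dT1/dT2)
= (32.9 - 62.2) / ln(32.9 / 62.2) = -29.3 / -0.636882 = 46.01

46.01 degC


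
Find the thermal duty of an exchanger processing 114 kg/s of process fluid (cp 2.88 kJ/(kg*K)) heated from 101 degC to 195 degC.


Q = m_dot * cp * delta_T
delta_T = 195 - 101 = 94 K
Q = 114 * 2.88 * 94
= 328.32 * 94
= 30862.08 kW

30862.08 kW


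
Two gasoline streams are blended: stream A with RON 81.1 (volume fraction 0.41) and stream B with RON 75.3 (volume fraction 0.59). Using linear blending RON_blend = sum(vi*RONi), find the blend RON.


Linear blending: RON_blend = sum(vi * RONi)
Contribution 1: 0.41 * 81.1 = 33.251
Contribution 2: 0.59 * 75.3 = 44.427
RON_blend = 33.251 + 44.427 = 77.678

77.678


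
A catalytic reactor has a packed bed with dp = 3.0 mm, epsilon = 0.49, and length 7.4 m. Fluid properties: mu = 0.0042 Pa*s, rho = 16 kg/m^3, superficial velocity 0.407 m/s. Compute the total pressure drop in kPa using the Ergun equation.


dp = 3.0 mm = 0.003 m
Viscous term = 150*0.0042*0.407*(1-0.49)^2 / (0.003^2*0.49^3) = 62986.1
Inertial term = 1.75*16*0.407^2*(1-0.49) / (0.003*0.49^3) = 6702.05
dP/L = 62986.1 + 6702.05 = 69688.1 Pa/m
dP = 69688.1 * 7.4 / 1000 = 515.7 kPa

515.7 kPa


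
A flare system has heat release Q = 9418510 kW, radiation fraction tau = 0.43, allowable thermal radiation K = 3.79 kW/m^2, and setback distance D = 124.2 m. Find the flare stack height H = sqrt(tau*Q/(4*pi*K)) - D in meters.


tau*Q/(4*pi*K) = 0.43 * 9418510 / (4 * pi * 3.79) = 85035.8
sqrt(85035.8) = 291.609
H = 291.609 - 124.2 = 167.4

167.4 m


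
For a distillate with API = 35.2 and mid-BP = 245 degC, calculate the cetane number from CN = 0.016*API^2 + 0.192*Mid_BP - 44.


CN = 0.016 * 35.2^2 + 0.192 * 245 - 44
CN = 19.82464 + 47.04 - 44 = 22.86464

22.86464


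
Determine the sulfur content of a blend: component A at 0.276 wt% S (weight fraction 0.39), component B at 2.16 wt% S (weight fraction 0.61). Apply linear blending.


Linear sulfur blending: S_blend = x1*S1 + x2*S2
Contribution 1: 0.39 * 0.276 = 0.10764 wt%
Contribution 2: 0.61 * 2.16 = 1.3176 wt%
S_blend = 0.10764 + 1.3176 = 1.42524

1.42524 wt%


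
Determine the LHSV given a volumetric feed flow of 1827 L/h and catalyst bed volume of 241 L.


LHSV = volumetric feed rate / catalyst volume
= 1827 L/h / 241 L
= 7.581 h^-1

7.581 h^-1


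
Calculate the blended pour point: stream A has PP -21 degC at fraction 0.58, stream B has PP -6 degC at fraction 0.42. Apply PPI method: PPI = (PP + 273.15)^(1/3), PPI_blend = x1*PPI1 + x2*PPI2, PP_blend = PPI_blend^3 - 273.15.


PPI_1 = (-21 + 273.15)^(1/3) = 6.317613
PPI_2 = (-6 + 273.15)^(1/3) = 6.440482
PPI_blend = 0.58 * 6.317613 + 0.42 * 6.440482 = 6.369218
PP_blend = 6.369218^3 - 273.15 = 258.3797 - 273.15 = -14.77

-14.77 degC


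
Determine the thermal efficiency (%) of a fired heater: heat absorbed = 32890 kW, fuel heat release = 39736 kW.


Furnace efficiency = Q_absorbed / Q_fuel * 100
= 32890 / 39736 * 100 = 82.77

82.77 %


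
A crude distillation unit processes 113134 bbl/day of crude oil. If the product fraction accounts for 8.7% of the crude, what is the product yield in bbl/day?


Crude throughput = 113134 bbl/day
Fraction yield = 8.7%
yield = throughput * fraction / 100
yield = 113134 * 8.7 / 100 = 9842.658

9842.658 bbl/day


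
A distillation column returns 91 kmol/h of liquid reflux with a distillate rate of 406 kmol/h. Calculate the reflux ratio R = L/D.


Reflux ratio definition: R = L / D (liquid returned / distillate withdrawn)
L = 91 kmol/h, D = 406 kmol/h
R = 91 / 406 = 0.2241

0.2241


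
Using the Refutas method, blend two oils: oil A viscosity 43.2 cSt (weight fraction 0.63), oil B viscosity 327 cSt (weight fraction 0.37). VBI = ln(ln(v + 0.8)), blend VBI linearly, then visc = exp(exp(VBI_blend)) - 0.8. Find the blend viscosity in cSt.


Refutas method: VBN_i = 14.534*ln(ln(visc_i + 0.8)) + 10.975, blended linearly by mass fraction; since VBN is linear in VBI_i = ln(ln(visc_i + 0.8)) and the fractions sum to 1, blend VBI directly: visc = exp(exp(VBI_blend)) - 0.8
VBI_1 = ln(ln(43.2 + 0.8)) = 1.33083
VBI_2 = ln(ln(327 + 0.8)) = 1.75655
VBI_blend = 0.63 * 1.33083 + 0.37 * 1.75655 = 1.48835
visc_blend = exp(exp(1.48835)) - 0.8 = 83.11

83.11 cSt


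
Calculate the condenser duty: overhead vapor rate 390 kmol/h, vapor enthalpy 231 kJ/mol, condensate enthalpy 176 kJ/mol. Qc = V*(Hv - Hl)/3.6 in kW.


Qc = 390 * (231 - 176) / 3.6 = 390 * 55 / 3.6 = 5958

5958 kW


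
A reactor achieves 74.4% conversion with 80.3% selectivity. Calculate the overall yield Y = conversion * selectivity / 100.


Overall yield = conversion (%) * selectivity (%) / 100
Conversion = 74.4%, Selectivity = 80.3%
Y = 74.4 * 80.3 / 100
= 59.7432 %

59.7432 %


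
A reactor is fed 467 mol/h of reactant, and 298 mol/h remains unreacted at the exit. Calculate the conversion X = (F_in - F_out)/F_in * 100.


X = (F_in - F_out) / F_in * 100
Moles reacted = 467 - 298 = 169
X = 169 / 467 * 100
= 0.3619 * 100
= 36.19 %

36.19 %


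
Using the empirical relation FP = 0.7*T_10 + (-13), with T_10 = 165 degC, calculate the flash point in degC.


FP = 0.7 * 165 + (-13) = 102.5

102.5 degC


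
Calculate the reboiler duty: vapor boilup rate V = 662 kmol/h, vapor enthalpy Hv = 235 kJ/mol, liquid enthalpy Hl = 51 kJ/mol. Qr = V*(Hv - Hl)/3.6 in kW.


Qr = 662 * (235 - 51) / 3.6 = 662 * 184 / 3.6 = 33840

33840 kW


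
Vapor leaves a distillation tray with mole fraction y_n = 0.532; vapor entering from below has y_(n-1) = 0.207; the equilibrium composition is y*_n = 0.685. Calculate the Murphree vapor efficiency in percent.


Murphree vapor efficiency: EMV = (y_n - y_(n-1)) / (y*_n - y_(n-1)) * 100
EMV = (0.532 - 0.207) / (0.685 - 0.207) * 100 = 0.325 / 0.478 * 100 = 67.99

67.99 %


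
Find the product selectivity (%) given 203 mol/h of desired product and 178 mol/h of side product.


Selectivity = desired / (desired + undesired) * 100
Total products = 203 + 178 = 381 mol/h
S = 203 / 381 * 100
= 0.5328 * 100
= 53.28 %

53.28 %


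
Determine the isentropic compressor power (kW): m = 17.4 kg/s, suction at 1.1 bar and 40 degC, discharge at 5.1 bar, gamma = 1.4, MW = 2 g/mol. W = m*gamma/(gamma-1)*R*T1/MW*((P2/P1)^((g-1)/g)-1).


Isentropic work: W = m*(gamma/(gamma-1))*(R*T1/MW)*((P2/P1)^((gamma-1)/gamma) - 1)
T1 = 40 + 273.15 = 313.15 K
Pressure ratio = 5.1 / 1.1 = 4.63636
Exponent = (1.4 - 1)/1.4 = 0.285714
(P2/P1)^exp - 1 = 4.63636^0.285714 - 1 = 0.550016
W = 17.4 * 1.4 / 0.4 * 8.314 * 313.15 / 2 * 0.550016 = 43600

43600 kW


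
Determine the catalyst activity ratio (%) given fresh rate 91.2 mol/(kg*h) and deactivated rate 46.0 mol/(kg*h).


Activity (%) = (rate_used / rate_fresh) * 100
rate_used = 46.0, rate_fresh = 91.2
= (46.0 / 91.2) * 100
= 0.5044 * 100 = 50.44

50.44 %


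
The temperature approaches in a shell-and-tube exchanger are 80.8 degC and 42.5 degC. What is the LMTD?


LMTD = (dT1 - dT2) / ln(dT1/dT2)
= (80.8 - 42.5) / ln(80.8 / 42.5) = 38.3 / 0.642473 = 59.61

59.61 degC


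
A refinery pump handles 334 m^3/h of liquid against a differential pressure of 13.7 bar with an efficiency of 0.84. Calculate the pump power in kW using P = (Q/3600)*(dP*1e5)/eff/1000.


Q = 334 / 3600 = 0.0927778 m^3/s
P = 0.0927778 * (13.7 * 1e5) / 0.84 / 1000 = 151.3

151.3 kW


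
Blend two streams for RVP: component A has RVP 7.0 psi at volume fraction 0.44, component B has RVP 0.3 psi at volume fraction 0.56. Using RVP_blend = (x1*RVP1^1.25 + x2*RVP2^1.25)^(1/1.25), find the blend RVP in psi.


Chevron index: RVP_blend = (sum xi*RVPi^1.25)^(1/1.25)
RVP^1.25 terms: 0.44 * 7.0^1.25 + 0.56 * 0.3^1.25 = 5.13419
RVP_blend = 5.13419^(1/1.25) = 3.701

3.701 psi


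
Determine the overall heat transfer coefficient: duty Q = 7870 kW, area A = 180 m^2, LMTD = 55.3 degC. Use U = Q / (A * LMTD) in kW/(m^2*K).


From Q = U*A*LMTD, U = Q / (A * LMTD)
U = 7870 / (180 * 55.3) = 7870 / 9954 = 0.7906

0.7906 kW/(m^2*K)


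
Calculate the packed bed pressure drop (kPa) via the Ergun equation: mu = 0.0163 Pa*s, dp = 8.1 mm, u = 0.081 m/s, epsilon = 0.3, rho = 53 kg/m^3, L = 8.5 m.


dp = 8.1 mm = 0.0081 m
Viscous term = 150*0.0163*0.081*(1-0.3)^2 / (0.0081^2*0.3^3) = 54780.5
Inertial term = 1.75*53*0.081^2*(1-0.3) / (0.0081*0.3^3) = 1947.75
dP/L = 54780.5 + 1947.75 = 56728.2 Pa/m
dP = 56728.2 * 8.5 / 1000 = 482.2 kPa

482.2 kPa


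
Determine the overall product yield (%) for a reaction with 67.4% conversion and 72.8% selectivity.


Overall yield = conversion (%) * selectivity (%) / 100
Conversion = 67.4%, Selectivity = 72.8%
Y = 67.4 * 72.8 / 100
= 49.0672 %

49.0672 %


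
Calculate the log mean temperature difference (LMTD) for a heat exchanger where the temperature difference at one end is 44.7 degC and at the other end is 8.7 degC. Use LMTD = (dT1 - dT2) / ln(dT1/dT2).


LMTD = (dT1 - dT2) / ln(dT1/dT2)
= (44.7 - 8.7) / ln(44.7 / 8.7) = 36 / 1.63665 = 22.00

22.00 degC


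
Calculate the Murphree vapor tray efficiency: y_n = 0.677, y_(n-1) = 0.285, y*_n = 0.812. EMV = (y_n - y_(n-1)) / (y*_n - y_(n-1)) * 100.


Murphree vapor efficiency: EMV = (y_n - y_(n-1)) / (y*_n - y_(n-1)) * 100
EMV = (0.677 - 0.285) / (0.812 - 0.285) * 100 = 0.392 / 0.527 * 100 = 74.38

74.38 %


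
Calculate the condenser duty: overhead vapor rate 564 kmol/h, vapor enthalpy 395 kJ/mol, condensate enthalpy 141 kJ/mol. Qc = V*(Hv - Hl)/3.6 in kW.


Qc = 564 * (395 - 141) / 3.6 = 564 * 254 / 3.6 = 39790

39790 kW


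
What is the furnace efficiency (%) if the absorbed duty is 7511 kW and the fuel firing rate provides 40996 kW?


Furnace efficiency = Q_absorbed / Q_fuel * 100
= 7511 / 40996 * 100 = 18.32

18.32 %


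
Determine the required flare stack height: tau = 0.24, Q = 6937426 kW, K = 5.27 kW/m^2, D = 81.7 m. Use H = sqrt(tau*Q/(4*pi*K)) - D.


tau*Q/(4*pi*K) = 0.24 * 6937426 / (4 * pi * 5.27) = 25141.4
sqrt(25141.4) = 158.56
H = 158.56 - 81.7 = 76.86

76.86 m


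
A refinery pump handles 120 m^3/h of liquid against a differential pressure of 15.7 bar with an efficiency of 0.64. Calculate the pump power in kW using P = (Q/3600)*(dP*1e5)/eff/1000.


Q = 120 / 3600 = 0.0333333 m^3/s
P = 0.0333333 * (15.7 * 1e5) / 0.64 / 1000 = 81.77

81.77 kW


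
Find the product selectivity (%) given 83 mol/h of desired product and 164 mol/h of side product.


Selectivity = desired / (desired + undesired) * 100
Total products = 83 + 164 = 247 mol/h
S = 83 / 247 * 100
= 0.3360 * 100
= 33.60 %

33.60 %


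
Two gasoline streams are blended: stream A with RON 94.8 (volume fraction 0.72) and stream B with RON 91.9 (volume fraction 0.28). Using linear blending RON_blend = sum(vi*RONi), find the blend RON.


Linear blending: RON_blend = sum(vi * RONi)
Contribution 1: 0.72 * 94.8 = 68.256
Contribution 2: 0.28 * 91.9 = 25.732
RON_blend = 68.256 + 25.732 = 93.988

93.988


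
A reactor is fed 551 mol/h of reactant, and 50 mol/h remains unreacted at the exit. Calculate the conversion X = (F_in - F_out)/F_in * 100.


X = (F_in - F_out) / F_in * 100
Moles reacted = 551 - 50 = 501
X = 501 / 551 * 100
= 0.9093 * 100
= 90.93 %

90.93 %


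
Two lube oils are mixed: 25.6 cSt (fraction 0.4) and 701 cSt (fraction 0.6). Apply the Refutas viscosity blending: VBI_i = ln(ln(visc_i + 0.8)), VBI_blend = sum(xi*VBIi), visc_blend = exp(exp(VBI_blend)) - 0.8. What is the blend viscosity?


Refutas method: VBN_i = 14.534*ln(ln(visc_i + 0.8)) + 10.975, blended linearly by mass fraction; since VBN is linear in VBI_i = ln(ln(visc_i + 0.8)) and the fractions sum to 1, blend VBI directly: visc = exp(exp(VBI_blend)) - 0.8
VBI_1 = ln(ln(25.6 + 0.8)) = 1.18582
VBI_2 = ln(ln(701 + 0.8)) = 1.88002
VBI_blend = 0.4 * 1.18582 + 0.6 * 1.88002 = 1.60234
visc_blend = exp(exp(1.60234)) - 0.8 = 142.5

142.5 cSt


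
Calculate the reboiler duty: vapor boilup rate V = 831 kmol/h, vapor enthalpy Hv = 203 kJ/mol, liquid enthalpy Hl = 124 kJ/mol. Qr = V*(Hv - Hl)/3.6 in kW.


Qr = 831 * (203 - 124) / 3.6 = 831 * 79 / 3.6 = 18240

18240 kW


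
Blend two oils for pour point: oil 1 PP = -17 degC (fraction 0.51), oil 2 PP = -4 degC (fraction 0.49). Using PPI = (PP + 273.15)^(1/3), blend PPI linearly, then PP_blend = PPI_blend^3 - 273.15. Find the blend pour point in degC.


PPI_1 = (-17 + 273.15)^(1/3) = 6.350844
PPI_2 = (-4 + 273.15)^(1/3) = 6.456514
PPI_blend = 0.51 * 6.350844 + 0.49 * 6.456514 = 6.402622
PP_blend = 6.402622^3 - 273.15 = 262.4663 - 273.15 = -10.68

-10.68 degC


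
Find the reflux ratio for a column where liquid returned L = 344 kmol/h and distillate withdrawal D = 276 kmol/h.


Reflux ratio definition: R = L / D (liquid returned / distillate withdrawn)
L = 344 kmol/h, D = 276 kmol/h
R = 344 / 276 = 1.246

1.246


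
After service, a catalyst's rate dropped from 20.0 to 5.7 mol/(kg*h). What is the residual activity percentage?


Activity (%) = (rate_used / rate_fresh) * 100
rate_used = 5.7, rate_fresh = 20.0
= (5.7 / 20.0) * 100
= 0.2850 * 100 = 28.50

28.50 %


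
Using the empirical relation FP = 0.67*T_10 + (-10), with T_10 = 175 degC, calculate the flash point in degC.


FP = 0.67 * 175 + (-10) = 107.25

107.25 degC


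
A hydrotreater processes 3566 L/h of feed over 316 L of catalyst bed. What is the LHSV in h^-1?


LHSV = volumetric feed rate / catalyst volume
= 3566 L/h / 316 L
= 11.28 h^-1

11.28 h^-1


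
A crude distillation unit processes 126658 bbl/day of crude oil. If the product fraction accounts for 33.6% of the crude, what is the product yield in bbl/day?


Crude throughput = 126658 bbl/day
Fraction yield = 33.6%
yield = throughput * fraction / 100
yield = 126658 * 33.6 / 100 = 42557.088

42557.088 bbl/day


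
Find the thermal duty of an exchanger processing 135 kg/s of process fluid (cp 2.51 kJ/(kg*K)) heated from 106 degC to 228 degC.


Q = m_dot * cp * delta_T
delta_T = 228 - 106 = 122 K
Q = 135 * 2.51 * 122
= 338.85 * 122
= 41339.7 kW

41339.7 kW


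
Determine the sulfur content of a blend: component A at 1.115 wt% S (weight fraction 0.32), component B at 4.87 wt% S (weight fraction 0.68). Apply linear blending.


Linear sulfur blending: S_blend = x1*S1 + x2*S2
Contribution 1: 0.32 * 1.115 = 0.3568 wt%
Contribution 2: 0.68 * 4.87 = 3.3116 wt%
S_blend = 0.3568 + 3.3116 = 3.6684

3.6684 wt%


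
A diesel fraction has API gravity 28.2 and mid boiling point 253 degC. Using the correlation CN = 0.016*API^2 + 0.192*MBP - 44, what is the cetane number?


CN = 0.016 * 28.2^2 + 0.192 * 253 - 44
CN = 12.72384 + 48.576 - 44 = 17.29984

17.29984


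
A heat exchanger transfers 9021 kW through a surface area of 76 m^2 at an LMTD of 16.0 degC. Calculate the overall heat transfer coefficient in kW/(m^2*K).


From Q = U*A*LMTD, U = Q / (A * LMTD)
U = 9021 / (76 * 16.0) = 9021 / 1216 = 7.419

7.419 kW/(m^2*K)


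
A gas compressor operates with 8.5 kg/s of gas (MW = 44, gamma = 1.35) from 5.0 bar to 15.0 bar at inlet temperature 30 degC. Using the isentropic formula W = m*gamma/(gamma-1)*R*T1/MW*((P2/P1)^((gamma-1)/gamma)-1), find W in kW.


Isentropic work: W = m*(gamma/(gamma-1))*(R*T1/MW)*((P2/P1)^((gamma-1)/gamma) - 1)
T1 = 30 + 273.15 = 303.15 K
Pressure ratio = 15.0 / 5.0 = 3
Exponent = (1.35 - 1)/1.35 = 0.259259
(P2/P1)^exp - 1 = 3^0.259259 - 1 = 0.32953
W = 8.5 * 1.35 / 0.35 * 8.314 * 303.15 / 44 * 0.32953 = 618.9

618.9 kW


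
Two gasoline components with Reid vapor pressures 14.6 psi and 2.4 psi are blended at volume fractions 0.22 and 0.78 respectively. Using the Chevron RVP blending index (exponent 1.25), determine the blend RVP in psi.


Chevron index: RVP_blend = (sum xi*RVPi^1.25)^(1/1.25)
RVP^1.25 terms: 0.22 * 14.6^1.25 + 0.78 * 2.4^1.25 = 8.60863
RVP_blend = 8.60863^(1/1.25) = 5.597

5.597 psi


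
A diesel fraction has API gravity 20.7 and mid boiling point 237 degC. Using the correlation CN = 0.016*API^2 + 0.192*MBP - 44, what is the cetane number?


CN = 0.016 * 20.7^2 + 0.192 * 237 - 44
CN = 6.85584 + 45.504 - 44 = 8.35984

8.35984


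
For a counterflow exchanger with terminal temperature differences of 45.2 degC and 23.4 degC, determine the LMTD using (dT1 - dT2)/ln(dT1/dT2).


LMTD = (dT1 - dT2) / ln(dT1/dT2)
= (45.2 - 23.4) / ln(45.2 / 23.4) = 21.8 / 0.658361 = 33.11

33.11 degC


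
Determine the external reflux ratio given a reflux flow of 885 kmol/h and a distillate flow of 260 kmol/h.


Reflux ratio definition: R = L / D (liquid returned / distillate withdrawn)
L = 885 kmol/h, D = 260 kmol/h
R = 885 / 260 = 3.404

3.404


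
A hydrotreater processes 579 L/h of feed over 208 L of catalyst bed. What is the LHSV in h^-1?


LHSV = volumetric feed rate / catalyst volume
= 579 L/h / 208 L
= 2.784 h^-1

2.784 h^-1


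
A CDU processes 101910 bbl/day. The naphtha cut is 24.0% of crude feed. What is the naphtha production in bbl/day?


Crude throughput = 101910 bbl/day
Fraction yield = 24.0%
yield = throughput * fraction / 100
yield = 101910 * 24.0 / 100 = 24458.4

24458.4 bbl/day


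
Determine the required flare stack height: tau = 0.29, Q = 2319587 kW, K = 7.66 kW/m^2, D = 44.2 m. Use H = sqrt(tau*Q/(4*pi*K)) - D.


tau*Q/(4*pi*K) = 0.29 * 2319587 / (4 * pi * 7.66) = 6988.28
sqrt(6988.28) = 83.5959
H = 83.5959 - 44.2 = 39.40

39.40 m


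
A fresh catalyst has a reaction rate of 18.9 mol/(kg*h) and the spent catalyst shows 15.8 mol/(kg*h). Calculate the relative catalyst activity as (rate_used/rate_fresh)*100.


Activity (%) = (rate_used / rate_fresh) * 100
rate_used = 15.8, rate_fresh = 18.9
= (15.8 / 18.9) * 100
= 0.8360 * 100 = 83.60

83.60 %


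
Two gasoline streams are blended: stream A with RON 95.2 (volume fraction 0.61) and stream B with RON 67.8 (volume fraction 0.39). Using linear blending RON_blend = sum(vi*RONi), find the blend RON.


Linear blending: RON_blend = sum(vi * RONi)
Contribution 1: 0.61 * 95.2 = 58.072
Contribution 2: 0.39 * 67.8 = 26.442
RON_blend = 58.072 + 26.442 = 84.514

84.514


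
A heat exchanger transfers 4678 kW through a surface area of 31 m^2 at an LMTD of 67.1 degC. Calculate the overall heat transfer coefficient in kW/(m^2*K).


From Q = U*A*LMTD, U = Q / (A * LMTD)
U = 4678 / (31 * 67.1) = 4678 / 2080.1 = 2.249

2.249 kW/(m^2*K)


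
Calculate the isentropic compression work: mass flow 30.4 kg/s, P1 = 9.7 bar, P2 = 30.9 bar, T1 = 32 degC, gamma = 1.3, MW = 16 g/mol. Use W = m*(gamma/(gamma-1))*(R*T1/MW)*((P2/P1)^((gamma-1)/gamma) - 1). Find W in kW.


Isentropic work: W = m*(gamma/(gamma-1))*(R*T1/MW)*((P2/P1)^((gamma-1)/gamma) - 1)
T1 = 32 + 273.15 = 305.15 K
Pressure ratio = 30.9 / 9.7 = 3.18557
Exponent = (1.3 - 1)/1.3 = 0.230769
(P2/P1)^exp - 1 = 3.18557^0.230769 - 1 = 0.306532
W = 30.4 * 1.3 / 0.3 * 8.314 * 305.15 / 16 * 0.306532 = 6403

6403 kW


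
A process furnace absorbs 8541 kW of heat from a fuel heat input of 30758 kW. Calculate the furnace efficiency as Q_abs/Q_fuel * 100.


Furnace efficiency = Q_absorbed / Q_fuel * 100
= 8541 / 30758 * 100 = 27.77

27.77 %


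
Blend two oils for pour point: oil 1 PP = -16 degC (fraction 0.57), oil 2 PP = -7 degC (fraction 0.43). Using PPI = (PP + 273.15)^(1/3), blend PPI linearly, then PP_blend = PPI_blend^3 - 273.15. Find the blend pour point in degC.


PPI_1 = (-16 + 273.15)^(1/3) = 6.359098
PPI_2 = (-7 + 273.15)^(1/3) = 6.432436
PPI_blend = 0.57 * 6.359098 + 0.43 * 6.432436 = 6.390633
PP_blend = 6.390633^3 - 273.15 = 260.9947 - 273.15 = -12.16

-12.16 degC


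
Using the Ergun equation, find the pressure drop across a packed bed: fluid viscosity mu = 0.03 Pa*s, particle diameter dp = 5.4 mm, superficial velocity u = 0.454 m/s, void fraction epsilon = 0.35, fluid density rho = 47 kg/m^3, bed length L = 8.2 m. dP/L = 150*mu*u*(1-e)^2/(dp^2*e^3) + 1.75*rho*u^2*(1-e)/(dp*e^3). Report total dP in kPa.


dp = 5.4 mm = 0.0054 m
Viscous term = 150*0.03*0.454*(1-0.35)^2 / (0.0054^2*0.35^3) = 690404
Inertial term = 1.75*47*0.454^2*(1-0.35) / (0.0054*0.35^3) = 47595.2
dP/L = 690404 + 47595.2 = 737999 Pa/m
dP = 737999 * 8.2 / 1000 = 6052 kPa

6052 kPa


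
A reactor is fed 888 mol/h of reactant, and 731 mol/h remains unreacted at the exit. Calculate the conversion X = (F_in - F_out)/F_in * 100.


X = (F_in - F_out) / F_in * 100
Moles reacted = 888 - 731 = 157
X = 157 / 888 * 100
= 0.1768 * 100
= 17.68 %

17.68 %


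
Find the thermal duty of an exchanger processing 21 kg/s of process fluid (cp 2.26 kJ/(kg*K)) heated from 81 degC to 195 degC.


Q = m_dot * cp * delta_T
delta_T = 195 - 81 = 114 K
Q = 21 * 2.26 * 114
= 47.46 * 114
= 5410.44 kW

5410.44 kW


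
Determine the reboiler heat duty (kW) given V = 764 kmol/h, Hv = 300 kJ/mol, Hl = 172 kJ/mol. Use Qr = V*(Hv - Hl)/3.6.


Qr = 764 * (300 - 172) / 3.6 = 764 * 128 / 3.6 = 27160

27160 kW


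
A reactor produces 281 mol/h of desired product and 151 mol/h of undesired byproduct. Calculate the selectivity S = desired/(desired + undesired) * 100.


Selectivity = desired / (desired + undesired) * 100
Total products = 281 + 151 = 432 mol/h
S = 281 / 432 * 100
= 0.6505 * 100
= 65.05 %

65.05 %


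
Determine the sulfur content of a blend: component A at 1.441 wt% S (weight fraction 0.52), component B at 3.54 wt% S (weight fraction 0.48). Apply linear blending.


Linear sulfur blending: S_blend = x1*S1 + x2*S2
Contribution 1: 0.52 * 1.441 = 0.74932 wt%
Contribution 2: 0.48 * 3.54 = 1.6992 wt%
S_blend = 0.74932 + 1.6992 = 2.44852

2.44852 wt%


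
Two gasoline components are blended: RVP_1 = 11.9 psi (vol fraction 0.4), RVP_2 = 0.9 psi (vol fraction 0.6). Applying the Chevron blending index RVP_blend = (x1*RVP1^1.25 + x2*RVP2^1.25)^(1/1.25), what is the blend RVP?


Chevron index: RVP_blend = (sum xi*RVPi^1.25)^(1/1.25)
RVP^1.25 terms: 0.4 * 11.9^1.25 + 0.6 * 0.9^1.25 = 9.36681
RVP_blend = 9.36681^(1/1.25) = 5.988

5.988 psi


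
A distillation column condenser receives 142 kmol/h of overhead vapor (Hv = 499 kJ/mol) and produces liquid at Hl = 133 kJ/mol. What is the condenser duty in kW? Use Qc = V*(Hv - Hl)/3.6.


Qc = 142 * (499 - 133) / 3.6 = 142 * 366 / 3.6 = 14440

14440 kW


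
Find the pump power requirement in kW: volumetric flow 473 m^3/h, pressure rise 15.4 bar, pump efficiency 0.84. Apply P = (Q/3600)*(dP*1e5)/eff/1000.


Q = 473 / 3600 = 0.131389 m^3/s
P = 0.131389 * (15.4 * 1e5) / 0.84 / 1000 = 240.9

240.9 kW


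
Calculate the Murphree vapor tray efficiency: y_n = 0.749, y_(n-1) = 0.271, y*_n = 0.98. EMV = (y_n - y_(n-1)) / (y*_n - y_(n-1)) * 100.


Murphree vapor efficiency: EMV = (y_n - y_(n-1)) / (y*_n - y_(n-1)) * 100
EMV = (0.749 - 0.271) / (0.98 - 0.271) * 100 = 0.478 / 0.709 * 100 = 67.42

67.42 %


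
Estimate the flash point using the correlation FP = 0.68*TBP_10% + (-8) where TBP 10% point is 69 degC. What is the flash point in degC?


FP = 0.68 * 69 + (-8) = 38.92

38.92 degC


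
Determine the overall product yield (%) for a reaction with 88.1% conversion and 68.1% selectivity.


Overall yield = conversion (%) * selectivity (%) / 100
Conversion = 88.1%, Selectivity = 68.1%
Y = 88.1 * 68.1 / 100
= 59.9961 %

59.9961 %


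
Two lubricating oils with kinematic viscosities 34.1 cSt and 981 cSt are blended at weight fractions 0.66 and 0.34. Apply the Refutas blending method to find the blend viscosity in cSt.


Refutas method: VBN_i = 14.534*ln(ln(visc_i + 0.8)) + 10.975, blended linearly by mass fraction; since VBN is linear in VBI_i = ln(ln(visc_i + 0.8)) and the fractions sum to 1, blend VBI directly: visc = exp(exp(VBI_blend)) - 0.8
VBI_1 = ln(ln(34.1 + 0.8)) = 1.26765
VBI_2 = ln(ln(981 + 0.8)) = 1.92998
VBI_blend = 0.66 * 1.26765 + 0.34 * 1.92998 = 1.49284
visc_blend = exp(exp(1.49284)) - 0.8 = 84.80

84.80 cSt


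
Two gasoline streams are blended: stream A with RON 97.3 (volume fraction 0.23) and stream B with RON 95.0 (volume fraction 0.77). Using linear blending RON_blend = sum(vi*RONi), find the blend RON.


Linear blending: RON_blend = sum(vi * RONi)
Contribution 1: 0.23 * 97.3 = 22.379
Contribution 2: 0.77 * 95.0 = 73.15
RON_blend = 22.379 + 73.15 = 95.529

95.529


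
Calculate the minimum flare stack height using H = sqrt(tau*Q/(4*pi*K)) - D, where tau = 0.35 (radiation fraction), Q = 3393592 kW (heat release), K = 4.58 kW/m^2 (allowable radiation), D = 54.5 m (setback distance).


tau*Q/(4*pi*K) = 0.35 * 3393592 / (4 * pi * 4.58) = 20637.3
sqrt(20637.3) = 143.657
H = 143.657 - 54.5 = 89.16

89.16 m


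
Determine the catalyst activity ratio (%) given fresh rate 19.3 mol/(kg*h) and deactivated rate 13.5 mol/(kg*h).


Activity (%) = (rate_used / rate_fresh) * 100
rate_used = 13.5, rate_fresh = 19.3
= (13.5 / 19.3) * 100
= 0.6995 * 100 = 69.95

69.95 %


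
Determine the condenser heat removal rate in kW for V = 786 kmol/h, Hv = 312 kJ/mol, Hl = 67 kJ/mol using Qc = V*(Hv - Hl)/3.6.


Qc = 786 * (312 - 67) / 3.6 = 786 * 245 / 3.6 = 53490

53490 kW


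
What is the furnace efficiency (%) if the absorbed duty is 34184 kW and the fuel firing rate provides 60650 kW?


Furnace efficiency = Q_absorbed / Q_fuel * 100
= 34184 / 60650 * 100 = 56.36

56.36 %


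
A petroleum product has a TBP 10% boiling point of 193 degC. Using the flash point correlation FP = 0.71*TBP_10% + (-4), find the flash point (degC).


FP = 0.71 * 193 + (-4) = 133.03

133.03 degC


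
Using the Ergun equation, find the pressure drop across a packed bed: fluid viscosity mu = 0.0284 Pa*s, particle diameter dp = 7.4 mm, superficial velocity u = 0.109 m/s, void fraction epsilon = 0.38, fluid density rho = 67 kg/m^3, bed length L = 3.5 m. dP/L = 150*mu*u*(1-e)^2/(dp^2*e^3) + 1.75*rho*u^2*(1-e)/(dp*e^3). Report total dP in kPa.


dp = 7.4 mm = 0.0074 m
Viscous term = 150*0.0284*0.109*(1-0.38)^2 / (0.0074^2*0.38^3) = 59402.6
Inertial term = 1.75*67*0.109^2*(1-0.38) / (0.0074*0.38^3) = 2127.04
dP/L = 59402.6 + 2127.04 = 61529.6 Pa/m
dP = 61529.6 * 3.5 / 1000 = 215.4 kPa

215.4 kPa


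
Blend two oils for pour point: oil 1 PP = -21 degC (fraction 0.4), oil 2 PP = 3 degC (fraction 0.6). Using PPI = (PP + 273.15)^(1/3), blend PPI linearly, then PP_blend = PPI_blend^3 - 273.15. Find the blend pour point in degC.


PPI_1 = (-21 + 273.15)^(1/3) = 6.317613
PPI_2 = (3 + 273.15)^(1/3) = 6.512009
PPI_blend = 0.4 * 6.317613 + 0.6 * 6.512009 = 6.434251
PP_blend = 6.434251^3 - 273.15 = 266.3753 - 273.15 = -6.77

-6.77 degC


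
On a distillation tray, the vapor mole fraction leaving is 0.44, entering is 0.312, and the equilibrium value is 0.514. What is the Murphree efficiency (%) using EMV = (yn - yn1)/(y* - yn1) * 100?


Murphree vapor efficiency: EMV = (y_n - y_(n-1)) / (y*_n - y_(n-1)) * 100
EMV = (0.44 - 0.312) / (0.514 - 0.312) * 100 = 0.128 / 0.202 * 100 = 63.37

63.37 %


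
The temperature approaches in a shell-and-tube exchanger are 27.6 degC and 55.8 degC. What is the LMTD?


LMTD = (dT1 - dT2) / ln(dT1/dT2)
= (27.6 - 55.8) / ln(27.6 / 55.8) = -28.2 / -0.703958 = 40.06

40.06 degC


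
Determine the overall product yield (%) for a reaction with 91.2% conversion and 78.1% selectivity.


Overall yield = conversion (%) * selectivity (%) / 100
Conversion = 91.2%, Selectivity = 78.1%
Y = 91.2 * 78.1 / 100
= 71.2272 %

71.2272 %


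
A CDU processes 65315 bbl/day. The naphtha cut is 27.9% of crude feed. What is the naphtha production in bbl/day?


Crude throughput = 65315 bbl/day
Fraction yield = 27.9%
yield = throughput * fraction / 100
yield = 65315 * 27.9 / 100 = 18222.885

18222.885 bbl/day


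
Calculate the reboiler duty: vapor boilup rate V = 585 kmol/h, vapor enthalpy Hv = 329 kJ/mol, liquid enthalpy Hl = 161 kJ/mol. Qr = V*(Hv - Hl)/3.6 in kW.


Qr = 585 * (329 - 161) / 3.6 = 585 * 168 / 3.6 = 27300

27300 kW


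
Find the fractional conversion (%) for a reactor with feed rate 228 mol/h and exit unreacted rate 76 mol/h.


X = (F_in - F_out) / F_in * 100
Moles reacted = 228 - 76 = 152
X = 152 / 228 * 100
= 0.6667 * 100
= 66.67 %

66.67 %


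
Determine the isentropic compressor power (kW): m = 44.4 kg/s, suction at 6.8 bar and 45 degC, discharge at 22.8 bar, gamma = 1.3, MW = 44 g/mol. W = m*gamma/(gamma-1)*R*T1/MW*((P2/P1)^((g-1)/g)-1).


Isentropic work: W = m*(gamma/(gamma-1))*(R*T1/MW)*((P2/P1)^((gamma-1)/gamma) - 1)
T1 = 45 + 273.15 = 318.15 K
Pressure ratio = 22.8 / 6.8 = 3.35294
Exponent = (1.3 - 1)/1.3 = 0.230769
(P2/P1)^exp - 1 = 3.35294^0.230769 - 1 = 0.322062
W = 44.4 * 1.3 / 0.3 * 8.314 * 318.15 / 44 * 0.322062 = 3725

3725 kW
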